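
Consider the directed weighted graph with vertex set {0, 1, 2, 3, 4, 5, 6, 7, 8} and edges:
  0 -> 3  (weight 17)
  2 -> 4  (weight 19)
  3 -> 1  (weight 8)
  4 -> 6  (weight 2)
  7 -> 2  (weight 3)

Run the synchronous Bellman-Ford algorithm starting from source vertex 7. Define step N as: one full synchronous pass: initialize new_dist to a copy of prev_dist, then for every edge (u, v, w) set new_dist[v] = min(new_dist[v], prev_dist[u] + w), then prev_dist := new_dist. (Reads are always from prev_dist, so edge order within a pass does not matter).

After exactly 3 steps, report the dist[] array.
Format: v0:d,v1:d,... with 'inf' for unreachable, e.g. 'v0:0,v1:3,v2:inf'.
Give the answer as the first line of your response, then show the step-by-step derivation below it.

v0:inf,v1:inf,v2:3,v3:inf,v4:22,v5:inf,v6:24,v7:0,v8:inf

step 1: dist = v0:inf,v1:inf,v2:3,v3:inf,v4:inf,v5:inf,v6:inf,v7:0,v8:inf
step 2: dist = v0:inf,v1:inf,v2:3,v3:inf,v4:22,v5:inf,v6:inf,v7:0,v8:inf
step 3: dist = v0:inf,v1:inf,v2:3,v3:inf,v4:22,v5:inf,v6:24,v7:0,v8:inf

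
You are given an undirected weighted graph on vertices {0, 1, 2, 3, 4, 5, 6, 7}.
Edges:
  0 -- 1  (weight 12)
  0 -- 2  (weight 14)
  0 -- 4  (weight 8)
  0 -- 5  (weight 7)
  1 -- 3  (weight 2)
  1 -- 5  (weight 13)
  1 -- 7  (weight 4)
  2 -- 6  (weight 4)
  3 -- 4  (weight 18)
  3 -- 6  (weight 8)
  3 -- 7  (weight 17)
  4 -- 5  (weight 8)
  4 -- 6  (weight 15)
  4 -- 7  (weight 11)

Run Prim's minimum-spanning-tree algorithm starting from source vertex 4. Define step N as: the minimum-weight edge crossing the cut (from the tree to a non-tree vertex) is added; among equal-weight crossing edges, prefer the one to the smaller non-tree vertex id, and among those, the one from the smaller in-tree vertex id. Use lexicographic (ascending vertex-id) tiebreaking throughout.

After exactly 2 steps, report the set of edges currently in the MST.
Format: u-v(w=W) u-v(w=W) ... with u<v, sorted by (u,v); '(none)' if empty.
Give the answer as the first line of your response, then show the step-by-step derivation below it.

0-4(w=8) 0-5(w=7)

step 1: add edge 0-4 (w=8); MST = {0-4(w=8)}
step 2: add edge 0-5 (w=7); MST = {0-4(w=8) 0-5(w=7)}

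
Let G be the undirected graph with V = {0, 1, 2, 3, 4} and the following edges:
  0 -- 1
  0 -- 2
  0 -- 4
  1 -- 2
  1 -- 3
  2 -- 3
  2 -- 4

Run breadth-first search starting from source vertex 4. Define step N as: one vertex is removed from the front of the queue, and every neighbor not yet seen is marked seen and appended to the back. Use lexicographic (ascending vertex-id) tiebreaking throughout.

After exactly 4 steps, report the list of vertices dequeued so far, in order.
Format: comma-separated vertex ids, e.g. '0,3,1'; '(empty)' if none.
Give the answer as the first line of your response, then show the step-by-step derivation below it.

4,0,2,1

step 1: dequeue 4; queue=[0,2]; order=4
step 2: dequeue 0; queue=[2,1]; order=4,0
step 3: dequeue 2; queue=[1,3]; order=4,0,2
step 4: dequeue 1; queue=[3]; order=4,0,2,1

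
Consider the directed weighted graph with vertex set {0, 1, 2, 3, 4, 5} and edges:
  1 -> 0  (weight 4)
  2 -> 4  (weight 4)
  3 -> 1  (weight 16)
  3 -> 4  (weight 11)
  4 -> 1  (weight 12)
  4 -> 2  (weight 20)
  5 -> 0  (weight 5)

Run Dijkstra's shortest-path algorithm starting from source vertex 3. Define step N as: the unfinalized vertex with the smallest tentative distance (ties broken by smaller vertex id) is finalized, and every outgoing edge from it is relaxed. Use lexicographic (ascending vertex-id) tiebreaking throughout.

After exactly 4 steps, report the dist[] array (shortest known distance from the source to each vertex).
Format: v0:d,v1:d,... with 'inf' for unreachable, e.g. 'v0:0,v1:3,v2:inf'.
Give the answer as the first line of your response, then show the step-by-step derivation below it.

v0:20,v1:16,v2:31,v3:0,v4:11,v5:inf

step 1: dist = v0:inf,v1:16,v2:inf,v3:0,v4:11,v5:inf
step 2: dist = v0:inf,v1:16,v2:31,v3:0,v4:11,v5:inf
step 3: dist = v0:20,v1:16,v2:31,v3:0,v4:11,v5:inf
step 4: dist = v0:20,v1:16,v2:31,v3:0,v4:11,v5:inf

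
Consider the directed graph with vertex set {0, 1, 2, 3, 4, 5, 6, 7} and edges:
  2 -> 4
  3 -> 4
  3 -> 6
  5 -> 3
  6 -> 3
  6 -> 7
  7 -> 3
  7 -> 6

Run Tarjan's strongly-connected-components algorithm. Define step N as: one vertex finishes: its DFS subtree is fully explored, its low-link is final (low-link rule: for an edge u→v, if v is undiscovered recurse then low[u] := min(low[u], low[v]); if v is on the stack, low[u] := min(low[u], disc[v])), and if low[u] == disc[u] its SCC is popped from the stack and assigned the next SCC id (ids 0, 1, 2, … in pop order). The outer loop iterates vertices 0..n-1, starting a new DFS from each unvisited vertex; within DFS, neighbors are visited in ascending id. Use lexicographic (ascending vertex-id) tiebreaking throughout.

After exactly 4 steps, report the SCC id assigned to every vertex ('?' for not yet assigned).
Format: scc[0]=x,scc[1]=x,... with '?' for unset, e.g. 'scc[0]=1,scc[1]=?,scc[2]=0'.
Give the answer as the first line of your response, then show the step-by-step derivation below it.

scc[0]=0,scc[1]=1,scc[2]=3,scc[3]=?,scc[4]=2,scc[5]=?,scc[6]=?,scc[7]=?

step 1: low=(low[0]=0,low[1]=?,low[2]=?,low[3]=?,low[4]=?,low[5]=?,low[6]=?,low[7]=?); scc=(scc[0]=0,scc[1]=?,scc[2]=?,scc[3]=?,scc[4]=?,scc[5]=?,scc[6]=?,scc[7]=?)
step 2: low=(low[0]=0,low[1]=1,low[2]=?,low[3]=?,low[4]=?,low[5]=?,low[6]=?,low[7]=?); scc=(scc[0]=0,scc[1]=1,scc[2]=?,scc[3]=?,scc[4]=?,scc[5]=?,scc[6]=?,scc[7]=?)
step 3: low=(low[0]=0,low[1]=1,low[2]=2,low[3]=?,low[4]=3,low[5]=?,low[6]=?,low[7]=?); scc=(scc[0]=0,scc[1]=1,scc[2]=?,scc[3]=?,scc[4]=2,scc[5]=?,scc[6]=?,scc[7]=?)
step 4: low=(low[0]=0,low[1]=1,low[2]=2,low[3]=?,low[4]=3,low[5]=?,low[6]=?,low[7]=?); scc=(scc[0]=0,scc[1]=1,scc[2]=3,scc[3]=?,scc[4]=2,scc[5]=?,scc[6]=?,scc[7]=?)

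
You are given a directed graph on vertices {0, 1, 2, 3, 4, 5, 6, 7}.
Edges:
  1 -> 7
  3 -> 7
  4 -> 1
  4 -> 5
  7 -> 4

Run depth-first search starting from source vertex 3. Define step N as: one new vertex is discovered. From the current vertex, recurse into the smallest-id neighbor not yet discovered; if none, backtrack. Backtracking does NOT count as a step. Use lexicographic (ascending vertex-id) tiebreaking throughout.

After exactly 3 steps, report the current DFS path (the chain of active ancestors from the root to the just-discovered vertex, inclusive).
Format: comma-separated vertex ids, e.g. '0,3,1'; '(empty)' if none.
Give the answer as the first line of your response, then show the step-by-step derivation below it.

3,7,4

step 1: discover 3; path=3; order=3
step 2: discover 7; path=3>7; order=3,7
step 3: discover 4; path=3>7>4; order=3,7,4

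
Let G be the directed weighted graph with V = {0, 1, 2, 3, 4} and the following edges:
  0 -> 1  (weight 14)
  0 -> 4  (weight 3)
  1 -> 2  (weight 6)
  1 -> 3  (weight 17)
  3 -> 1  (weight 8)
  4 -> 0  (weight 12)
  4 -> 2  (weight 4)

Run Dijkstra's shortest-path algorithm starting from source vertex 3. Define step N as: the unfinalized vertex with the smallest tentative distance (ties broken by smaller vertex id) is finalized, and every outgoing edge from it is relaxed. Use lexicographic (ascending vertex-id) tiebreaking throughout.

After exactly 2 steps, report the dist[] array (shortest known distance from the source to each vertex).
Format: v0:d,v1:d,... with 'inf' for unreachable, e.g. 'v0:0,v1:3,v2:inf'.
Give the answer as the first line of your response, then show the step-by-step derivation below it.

v0:inf,v1:8,v2:14,v3:0,v4:inf

step 1: dist = v0:inf,v1:8,v2:inf,v3:0,v4:inf
step 2: dist = v0:inf,v1:8,v2:14,v3:0,v4:inf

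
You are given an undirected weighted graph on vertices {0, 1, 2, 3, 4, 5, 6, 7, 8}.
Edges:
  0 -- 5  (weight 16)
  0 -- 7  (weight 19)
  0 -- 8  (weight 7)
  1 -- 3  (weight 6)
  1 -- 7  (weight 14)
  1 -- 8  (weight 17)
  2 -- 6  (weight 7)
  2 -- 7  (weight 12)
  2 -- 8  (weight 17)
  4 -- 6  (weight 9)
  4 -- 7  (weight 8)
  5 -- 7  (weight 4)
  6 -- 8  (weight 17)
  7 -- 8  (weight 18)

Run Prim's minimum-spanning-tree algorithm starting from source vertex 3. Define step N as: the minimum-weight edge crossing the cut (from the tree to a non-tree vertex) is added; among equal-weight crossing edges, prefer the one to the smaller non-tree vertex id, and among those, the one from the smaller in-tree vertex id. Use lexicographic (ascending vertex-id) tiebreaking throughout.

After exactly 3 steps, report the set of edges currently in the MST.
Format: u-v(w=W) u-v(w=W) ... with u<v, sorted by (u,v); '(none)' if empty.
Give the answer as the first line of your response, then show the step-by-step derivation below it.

1-3(w=6) 1-7(w=14) 5-7(w=4)

step 1: add edge 1-3 (w=6); MST = {1-3(w=6)}
step 2: add edge 1-7 (w=14); MST = {1-3(w=6) 1-7(w=14)}
step 3: add edge 5-7 (w=4); MST = {1-3(w=6) 1-7(w=14) 5-7(w=4)}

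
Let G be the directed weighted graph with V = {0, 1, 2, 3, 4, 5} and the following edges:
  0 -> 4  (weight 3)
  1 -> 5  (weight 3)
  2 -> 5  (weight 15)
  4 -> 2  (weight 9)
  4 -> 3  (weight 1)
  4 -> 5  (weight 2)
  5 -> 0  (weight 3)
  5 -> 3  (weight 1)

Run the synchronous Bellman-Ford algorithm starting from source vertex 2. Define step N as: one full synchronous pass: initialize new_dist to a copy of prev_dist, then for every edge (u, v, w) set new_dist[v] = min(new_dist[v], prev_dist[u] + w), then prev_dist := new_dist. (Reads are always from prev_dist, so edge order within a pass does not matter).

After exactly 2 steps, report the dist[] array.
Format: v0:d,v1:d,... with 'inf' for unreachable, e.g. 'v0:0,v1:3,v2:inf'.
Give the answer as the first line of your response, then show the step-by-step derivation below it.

v0:18,v1:inf,v2:0,v3:16,v4:inf,v5:15

step 1: dist = v0:inf,v1:inf,v2:0,v3:inf,v4:inf,v5:15
step 2: dist = v0:18,v1:inf,v2:0,v3:16,v4:inf,v5:15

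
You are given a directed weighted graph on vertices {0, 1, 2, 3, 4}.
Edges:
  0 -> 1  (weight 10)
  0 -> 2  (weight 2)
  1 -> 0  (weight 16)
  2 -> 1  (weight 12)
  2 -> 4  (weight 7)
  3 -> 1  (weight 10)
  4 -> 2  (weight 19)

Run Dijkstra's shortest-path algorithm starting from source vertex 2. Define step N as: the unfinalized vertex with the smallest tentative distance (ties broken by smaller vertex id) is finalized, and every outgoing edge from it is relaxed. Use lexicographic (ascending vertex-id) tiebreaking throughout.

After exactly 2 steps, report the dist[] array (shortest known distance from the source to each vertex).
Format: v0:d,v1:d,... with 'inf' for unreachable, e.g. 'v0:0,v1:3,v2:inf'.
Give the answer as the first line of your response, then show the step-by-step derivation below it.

v0:inf,v1:12,v2:0,v3:inf,v4:7

step 1: dist = v0:inf,v1:12,v2:0,v3:inf,v4:7
step 2: dist = v0:inf,v1:12,v2:0,v3:inf,v4:7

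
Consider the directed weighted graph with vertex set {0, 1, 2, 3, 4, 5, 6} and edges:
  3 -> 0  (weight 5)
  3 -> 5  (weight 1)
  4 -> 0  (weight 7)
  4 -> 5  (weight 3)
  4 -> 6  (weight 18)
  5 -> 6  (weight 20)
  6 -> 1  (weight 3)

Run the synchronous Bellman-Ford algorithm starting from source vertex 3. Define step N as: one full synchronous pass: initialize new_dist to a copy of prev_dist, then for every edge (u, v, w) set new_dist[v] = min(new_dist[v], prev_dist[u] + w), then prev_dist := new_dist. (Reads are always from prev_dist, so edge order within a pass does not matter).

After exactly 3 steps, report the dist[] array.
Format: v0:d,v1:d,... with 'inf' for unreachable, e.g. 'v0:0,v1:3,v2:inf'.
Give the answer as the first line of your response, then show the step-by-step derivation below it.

v0:5,v1:24,v2:inf,v3:0,v4:inf,v5:1,v6:21

step 1: dist = v0:5,v1:inf,v2:inf,v3:0,v4:inf,v5:1,v6:inf
step 2: dist = v0:5,v1:inf,v2:inf,v3:0,v4:inf,v5:1,v6:21
step 3: dist = v0:5,v1:24,v2:inf,v3:0,v4:inf,v5:1,v6:21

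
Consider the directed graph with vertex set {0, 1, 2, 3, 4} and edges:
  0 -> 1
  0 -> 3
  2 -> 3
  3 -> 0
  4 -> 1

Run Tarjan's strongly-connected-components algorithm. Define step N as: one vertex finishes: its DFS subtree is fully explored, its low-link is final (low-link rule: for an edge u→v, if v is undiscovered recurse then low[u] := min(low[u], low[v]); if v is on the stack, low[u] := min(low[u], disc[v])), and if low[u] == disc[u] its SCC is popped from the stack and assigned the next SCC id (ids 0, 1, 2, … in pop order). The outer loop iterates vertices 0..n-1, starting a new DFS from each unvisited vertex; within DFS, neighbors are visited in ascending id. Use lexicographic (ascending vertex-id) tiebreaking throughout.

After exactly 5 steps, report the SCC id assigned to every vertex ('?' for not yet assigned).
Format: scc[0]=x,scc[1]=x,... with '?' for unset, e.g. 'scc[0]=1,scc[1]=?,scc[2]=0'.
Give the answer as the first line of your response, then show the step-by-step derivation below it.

scc[0]=1,scc[1]=0,scc[2]=2,scc[3]=1,scc[4]=3

step 1: low=(low[0]=0,low[1]=1,low[2]=?,low[3]=?,low[4]=?); scc=(scc[0]=?,scc[1]=0,scc[2]=?,scc[3]=?,scc[4]=?)
step 2: low=(low[0]=0,low[1]=1,low[2]=?,low[3]=0,low[4]=?); scc=(scc[0]=?,scc[1]=0,scc[2]=?,scc[3]=?,scc[4]=?)
step 3: low=(low[0]=0,low[1]=1,low[2]=?,low[3]=0,low[4]=?); scc=(scc[0]=1,scc[1]=0,scc[2]=?,scc[3]=1,scc[4]=?)
step 4: low=(low[0]=0,low[1]=1,low[2]=3,low[3]=0,low[4]=?); scc=(scc[0]=1,scc[1]=0,scc[2]=2,scc[3]=1,scc[4]=?)
step 5: low=(low[0]=0,low[1]=1,low[2]=3,low[3]=0,low[4]=4); scc=(scc[0]=1,scc[1]=0,scc[2]=2,scc[3]=1,scc[4]=3)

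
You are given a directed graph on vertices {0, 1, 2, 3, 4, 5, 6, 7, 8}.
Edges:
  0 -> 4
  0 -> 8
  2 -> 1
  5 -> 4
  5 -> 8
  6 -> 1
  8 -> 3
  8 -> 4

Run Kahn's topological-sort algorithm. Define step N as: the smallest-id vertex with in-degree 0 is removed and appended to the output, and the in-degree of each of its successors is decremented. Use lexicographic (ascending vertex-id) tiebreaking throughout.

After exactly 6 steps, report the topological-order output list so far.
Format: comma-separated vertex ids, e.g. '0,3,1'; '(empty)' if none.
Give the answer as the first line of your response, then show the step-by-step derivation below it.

0,2,5,6,1,7

step 1: output 0; order=[0]; indeg=(0,2,0,1,2,0,0,0,1)
step 2: output 2; order=[0,2]; indeg=(0,1,0,1,2,0,0,0,1)
step 3: output 5; order=[0,2,5]; indeg=(0,1,0,1,1,0,0,0,0)
step 4: output 6; order=[0,2,5,6]; indeg=(0,0,0,1,1,0,0,0,0)
step 5: output 1; order=[0,2,5,6,1]; indeg=(0,0,0,1,1,0,0,0,0)
step 6: output 7; order=[0,2,5,6,1,7]; indeg=(0,0,0,1,1,0,0,0,0)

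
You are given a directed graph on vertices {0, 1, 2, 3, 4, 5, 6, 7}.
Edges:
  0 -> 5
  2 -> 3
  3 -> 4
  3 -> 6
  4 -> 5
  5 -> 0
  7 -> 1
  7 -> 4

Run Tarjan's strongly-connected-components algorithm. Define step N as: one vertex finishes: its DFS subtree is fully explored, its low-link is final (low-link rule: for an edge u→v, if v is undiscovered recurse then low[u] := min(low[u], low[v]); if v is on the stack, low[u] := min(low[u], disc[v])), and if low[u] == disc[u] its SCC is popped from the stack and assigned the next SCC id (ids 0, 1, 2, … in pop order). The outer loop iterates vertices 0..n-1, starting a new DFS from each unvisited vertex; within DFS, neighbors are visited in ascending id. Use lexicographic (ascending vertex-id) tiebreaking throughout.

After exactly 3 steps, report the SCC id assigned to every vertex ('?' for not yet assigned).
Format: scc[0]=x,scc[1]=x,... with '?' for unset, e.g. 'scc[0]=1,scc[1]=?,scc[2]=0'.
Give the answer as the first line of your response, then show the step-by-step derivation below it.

scc[0]=0,scc[1]=1,scc[2]=?,scc[3]=?,scc[4]=?,scc[5]=0,scc[6]=?,scc[7]=?

step 1: low=(low[0]=0,low[1]=?,low[2]=?,low[3]=?,low[4]=?,low[5]=0,low[6]=?,low[7]=?); scc=(scc[0]=?,scc[1]=?,scc[2]=?,scc[3]=?,scc[4]=?,scc[5]=?,scc[6]=?,scc[7]=?)
step 2: low=(low[0]=0,low[1]=?,low[2]=?,low[3]=?,low[4]=?,low[5]=0,low[6]=?,low[7]=?); scc=(scc[0]=0,scc[1]=?,scc[2]=?,scc[3]=?,scc[4]=?,scc[5]=0,scc[6]=?,scc[7]=?)
step 3: low=(low[0]=0,low[1]=2,low[2]=?,low[3]=?,low[4]=?,low[5]=0,low[6]=?,low[7]=?); scc=(scc[0]=0,scc[1]=1,scc[2]=?,scc[3]=?,scc[4]=?,scc[5]=0,scc[6]=?,scc[7]=?)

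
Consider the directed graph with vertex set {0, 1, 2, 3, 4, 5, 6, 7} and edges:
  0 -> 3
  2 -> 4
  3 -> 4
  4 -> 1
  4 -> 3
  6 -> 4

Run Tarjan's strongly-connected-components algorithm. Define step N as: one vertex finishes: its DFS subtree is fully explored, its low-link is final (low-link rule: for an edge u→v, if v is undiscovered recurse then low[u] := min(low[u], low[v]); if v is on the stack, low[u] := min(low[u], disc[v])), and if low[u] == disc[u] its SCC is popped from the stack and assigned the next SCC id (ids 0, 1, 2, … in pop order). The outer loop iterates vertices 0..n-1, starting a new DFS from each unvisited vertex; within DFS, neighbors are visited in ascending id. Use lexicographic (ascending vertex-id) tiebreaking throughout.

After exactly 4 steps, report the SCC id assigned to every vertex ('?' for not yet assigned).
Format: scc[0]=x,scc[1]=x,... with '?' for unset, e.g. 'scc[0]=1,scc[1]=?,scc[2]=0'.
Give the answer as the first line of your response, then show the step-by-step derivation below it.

scc[0]=2,scc[1]=0,scc[2]=?,scc[3]=1,scc[4]=1,scc[5]=?,scc[6]=?,scc[7]=?

step 1: low=(low[0]=0,low[1]=3,low[2]=?,low[3]=1,low[4]=2,low[5]=?,low[6]=?,low[7]=?); scc=(scc[0]=?,scc[1]=0,scc[2]=?,scc[3]=?,scc[4]=?,scc[5]=?,scc[6]=?,scc[7]=?)
step 2: low=(low[0]=0,low[1]=3,low[2]=?,low[3]=1,low[4]=1,low[5]=?,low[6]=?,low[7]=?); scc=(scc[0]=?,scc[1]=0,scc[2]=?,scc[3]=?,scc[4]=?,scc[5]=?,scc[6]=?,scc[7]=?)
step 3: low=(low[0]=0,low[1]=3,low[2]=?,low[3]=1,low[4]=1,low[5]=?,low[6]=?,low[7]=?); scc=(scc[0]=?,scc[1]=0,scc[2]=?,scc[3]=1,scc[4]=1,scc[5]=?,scc[6]=?,scc[7]=?)
step 4: low=(low[0]=0,low[1]=3,low[2]=?,low[3]=1,low[4]=1,low[5]=?,low[6]=?,low[7]=?); scc=(scc[0]=2,scc[1]=0,scc[2]=?,scc[3]=1,scc[4]=1,scc[5]=?,scc[6]=?,scc[7]=?)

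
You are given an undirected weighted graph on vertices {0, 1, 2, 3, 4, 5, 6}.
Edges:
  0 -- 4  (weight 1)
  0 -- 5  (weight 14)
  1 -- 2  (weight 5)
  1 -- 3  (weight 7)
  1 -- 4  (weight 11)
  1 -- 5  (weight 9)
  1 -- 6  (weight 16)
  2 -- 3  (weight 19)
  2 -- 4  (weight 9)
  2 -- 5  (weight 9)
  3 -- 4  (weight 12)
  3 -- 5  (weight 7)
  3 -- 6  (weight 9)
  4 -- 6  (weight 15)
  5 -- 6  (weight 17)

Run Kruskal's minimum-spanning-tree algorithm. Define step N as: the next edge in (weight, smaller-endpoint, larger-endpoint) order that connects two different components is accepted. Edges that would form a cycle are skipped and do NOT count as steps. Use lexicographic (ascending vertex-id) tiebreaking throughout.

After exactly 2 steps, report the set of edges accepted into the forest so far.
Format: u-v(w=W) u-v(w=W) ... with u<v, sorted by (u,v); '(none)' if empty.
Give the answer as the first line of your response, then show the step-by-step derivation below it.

0-4(w=1) 1-2(w=5)

step 1: add edge 0-4 (w=1); MST = {0-4(w=1)}
step 2: add edge 1-2 (w=5); MST = {0-4(w=1) 1-2(w=5)}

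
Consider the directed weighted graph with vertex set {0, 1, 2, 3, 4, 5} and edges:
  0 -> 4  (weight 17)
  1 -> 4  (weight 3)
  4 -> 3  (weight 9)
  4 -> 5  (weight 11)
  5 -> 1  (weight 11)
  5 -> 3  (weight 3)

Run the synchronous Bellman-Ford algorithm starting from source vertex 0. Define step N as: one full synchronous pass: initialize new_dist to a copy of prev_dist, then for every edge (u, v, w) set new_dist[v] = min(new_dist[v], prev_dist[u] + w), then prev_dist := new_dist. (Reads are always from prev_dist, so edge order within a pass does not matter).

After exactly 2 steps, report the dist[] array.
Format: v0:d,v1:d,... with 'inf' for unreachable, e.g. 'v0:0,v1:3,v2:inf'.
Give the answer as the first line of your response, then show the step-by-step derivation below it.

v0:0,v1:inf,v2:inf,v3:26,v4:17,v5:28

step 1: dist = v0:0,v1:inf,v2:inf,v3:inf,v4:17,v5:inf
step 2: dist = v0:0,v1:inf,v2:inf,v3:26,v4:17,v5:28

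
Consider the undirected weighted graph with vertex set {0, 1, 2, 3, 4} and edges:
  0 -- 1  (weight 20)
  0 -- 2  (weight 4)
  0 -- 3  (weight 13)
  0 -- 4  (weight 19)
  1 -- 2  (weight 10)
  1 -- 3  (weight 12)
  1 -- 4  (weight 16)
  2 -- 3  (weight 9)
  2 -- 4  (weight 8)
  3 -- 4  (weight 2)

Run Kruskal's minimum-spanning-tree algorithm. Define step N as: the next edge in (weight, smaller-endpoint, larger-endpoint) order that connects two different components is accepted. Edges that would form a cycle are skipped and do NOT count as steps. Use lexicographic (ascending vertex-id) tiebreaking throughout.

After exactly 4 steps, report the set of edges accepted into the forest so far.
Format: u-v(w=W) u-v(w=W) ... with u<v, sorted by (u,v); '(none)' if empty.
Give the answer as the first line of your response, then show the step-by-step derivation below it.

0-2(w=4) 1-2(w=10) 2-4(w=8) 3-4(w=2)

step 1: add edge 3-4 (w=2); MST = {3-4(w=2)}
step 2: add edge 0-2 (w=4); MST = {0-2(w=4) 3-4(w=2)}
step 3: add edge 2-4 (w=8); MST = {0-2(w=4) 2-4(w=8) 3-4(w=2)}
step 4: add edge 1-2 (w=10); MST = {0-2(w=4) 1-2(w=10) 2-4(w=8) 3-4(w=2)}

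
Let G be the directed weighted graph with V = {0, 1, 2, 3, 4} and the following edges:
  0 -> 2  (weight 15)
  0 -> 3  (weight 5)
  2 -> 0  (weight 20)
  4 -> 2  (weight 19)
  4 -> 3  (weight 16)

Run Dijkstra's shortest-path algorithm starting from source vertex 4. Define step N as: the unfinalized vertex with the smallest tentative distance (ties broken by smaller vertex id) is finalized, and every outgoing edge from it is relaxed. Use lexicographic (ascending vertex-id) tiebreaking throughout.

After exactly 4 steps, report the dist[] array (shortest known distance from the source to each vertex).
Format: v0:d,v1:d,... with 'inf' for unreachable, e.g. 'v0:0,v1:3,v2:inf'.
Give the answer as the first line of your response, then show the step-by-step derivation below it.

v0:39,v1:inf,v2:19,v3:16,v4:0

step 1: dist = v0:inf,v1:inf,v2:19,v3:16,v4:0
step 2: dist = v0:inf,v1:inf,v2:19,v3:16,v4:0
step 3: dist = v0:39,v1:inf,v2:19,v3:16,v4:0
step 4: dist = v0:39,v1:inf,v2:19,v3:16,v4:0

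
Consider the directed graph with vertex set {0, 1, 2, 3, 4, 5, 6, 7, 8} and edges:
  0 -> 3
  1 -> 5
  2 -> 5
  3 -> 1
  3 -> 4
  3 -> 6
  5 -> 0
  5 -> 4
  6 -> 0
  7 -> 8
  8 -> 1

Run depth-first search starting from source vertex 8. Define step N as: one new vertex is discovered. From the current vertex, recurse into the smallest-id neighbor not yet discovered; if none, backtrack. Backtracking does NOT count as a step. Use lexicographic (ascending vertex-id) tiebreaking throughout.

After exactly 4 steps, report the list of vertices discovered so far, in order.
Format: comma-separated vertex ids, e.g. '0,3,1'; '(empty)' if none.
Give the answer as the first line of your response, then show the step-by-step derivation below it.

8,1,5,0

step 1: discover 8; path=8; order=8
step 2: discover 1; path=8>1; order=8,1
step 3: discover 5; path=8>1>5; order=8,1,5
step 4: discover 0; path=8>1>5>0; order=8,1,5,0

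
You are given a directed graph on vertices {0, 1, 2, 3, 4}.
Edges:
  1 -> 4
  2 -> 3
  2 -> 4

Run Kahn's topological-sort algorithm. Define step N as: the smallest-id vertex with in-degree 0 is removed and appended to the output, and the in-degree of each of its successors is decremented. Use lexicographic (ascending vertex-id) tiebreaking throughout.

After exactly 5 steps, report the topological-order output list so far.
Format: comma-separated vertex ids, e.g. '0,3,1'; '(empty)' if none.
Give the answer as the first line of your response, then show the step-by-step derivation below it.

0,1,2,3,4

step 1: output 0; order=[0]; indeg=(0,0,0,1,2)
step 2: output 1; order=[0,1]; indeg=(0,0,0,1,1)
step 3: output 2; order=[0,1,2]; indeg=(0,0,0,0,0)
step 4: output 3; order=[0,1,2,3]; indeg=(0,0,0,0,0)
step 5: output 4; order=[0,1,2,3,4]; indeg=(0,0,0,0,0)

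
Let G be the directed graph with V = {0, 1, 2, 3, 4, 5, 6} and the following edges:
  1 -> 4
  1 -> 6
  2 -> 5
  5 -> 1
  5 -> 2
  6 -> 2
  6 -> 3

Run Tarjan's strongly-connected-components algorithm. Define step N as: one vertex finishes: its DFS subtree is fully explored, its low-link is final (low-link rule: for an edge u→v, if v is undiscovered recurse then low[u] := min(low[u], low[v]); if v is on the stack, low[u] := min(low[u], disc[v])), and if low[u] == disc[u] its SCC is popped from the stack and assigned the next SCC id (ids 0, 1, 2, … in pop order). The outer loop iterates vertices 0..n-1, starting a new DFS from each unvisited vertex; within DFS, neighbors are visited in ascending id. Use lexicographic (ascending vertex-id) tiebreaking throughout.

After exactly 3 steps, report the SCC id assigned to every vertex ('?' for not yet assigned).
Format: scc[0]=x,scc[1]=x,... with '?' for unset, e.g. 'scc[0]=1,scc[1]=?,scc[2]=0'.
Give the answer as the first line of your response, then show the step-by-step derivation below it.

scc[0]=0,scc[1]=?,scc[2]=?,scc[3]=?,scc[4]=1,scc[5]=?,scc[6]=?

step 1: low=(low[0]=0,low[1]=?,low[2]=?,low[3]=?,low[4]=?,low[5]=?,low[6]=?); scc=(scc[0]=0,scc[1]=?,scc[2]=?,scc[3]=?,scc[4]=?,scc[5]=?,scc[6]=?)
step 2: low=(low[0]=0,low[1]=1,low[2]=?,low[3]=?,low[4]=2,low[5]=?,low[6]=?); scc=(scc[0]=0,scc[1]=?,scc[2]=?,scc[3]=?,scc[4]=1,scc[5]=?,scc[6]=?)
step 3: low=(low[0]=0,low[1]=1,low[2]=4,low[3]=?,low[4]=2,low[5]=1,low[6]=3); scc=(scc[0]=0,scc[1]=?,scc[2]=?,scc[3]=?,scc[4]=1,scc[5]=?,scc[6]=?)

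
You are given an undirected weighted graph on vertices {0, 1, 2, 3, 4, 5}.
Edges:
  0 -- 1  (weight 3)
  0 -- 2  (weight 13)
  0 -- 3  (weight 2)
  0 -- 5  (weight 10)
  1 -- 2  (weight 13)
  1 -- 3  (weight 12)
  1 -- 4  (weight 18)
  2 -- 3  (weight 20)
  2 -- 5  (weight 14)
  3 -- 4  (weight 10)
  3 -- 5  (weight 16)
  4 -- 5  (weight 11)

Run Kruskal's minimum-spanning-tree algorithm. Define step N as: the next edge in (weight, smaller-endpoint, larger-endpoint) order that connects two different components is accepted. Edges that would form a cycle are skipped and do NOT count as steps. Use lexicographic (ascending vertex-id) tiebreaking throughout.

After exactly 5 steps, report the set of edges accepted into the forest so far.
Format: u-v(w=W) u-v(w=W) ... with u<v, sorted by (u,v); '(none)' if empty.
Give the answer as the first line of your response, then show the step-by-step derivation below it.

0-1(w=3) 0-2(w=13) 0-3(w=2) 0-5(w=10) 3-4(w=10)

step 1: add edge 0-3 (w=2); MST = {0-3(w=2)}
step 2: add edge 0-1 (w=3); MST = {0-1(w=3) 0-3(w=2)}
step 3: add edge 0-5 (w=10); MST = {0-1(w=3) 0-3(w=2) 0-5(w=10)}
step 4: add edge 3-4 (w=10); MST = {0-1(w=3) 0-3(w=2) 0-5(w=10) 3-4(w=10)}
step 5: add edge 0-2 (w=13); MST = {0-1(w=3) 0-2(w=13) 0-3(w=2) 0-5(w=10) 3-4(w=10)}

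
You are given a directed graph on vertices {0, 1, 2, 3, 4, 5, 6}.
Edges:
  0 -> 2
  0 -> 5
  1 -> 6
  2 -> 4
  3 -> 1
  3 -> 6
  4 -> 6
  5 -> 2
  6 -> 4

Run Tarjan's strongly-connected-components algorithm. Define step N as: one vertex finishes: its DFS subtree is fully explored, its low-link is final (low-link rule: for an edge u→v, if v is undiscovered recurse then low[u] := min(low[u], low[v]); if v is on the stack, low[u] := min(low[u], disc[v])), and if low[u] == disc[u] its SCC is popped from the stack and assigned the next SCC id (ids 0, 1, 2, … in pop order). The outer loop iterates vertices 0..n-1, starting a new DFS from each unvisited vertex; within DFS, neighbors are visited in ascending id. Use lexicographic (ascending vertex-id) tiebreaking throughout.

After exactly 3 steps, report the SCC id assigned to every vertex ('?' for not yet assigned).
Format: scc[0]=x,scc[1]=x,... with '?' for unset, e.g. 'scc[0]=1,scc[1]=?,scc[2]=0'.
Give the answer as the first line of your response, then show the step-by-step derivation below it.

scc[0]=?,scc[1]=?,scc[2]=1,scc[3]=?,scc[4]=0,scc[5]=?,scc[6]=0

step 1: low=(low[0]=0,low[1]=?,low[2]=1,low[3]=?,low[4]=2,low[5]=?,low[6]=2); scc=(scc[0]=?,scc[1]=?,scc[2]=?,scc[3]=?,scc[4]=?,scc[5]=?,scc[6]=?)
step 2: low=(low[0]=0,low[1]=?,low[2]=1,low[3]=?,low[4]=2,low[5]=?,low[6]=2); scc=(scc[0]=?,scc[1]=?,scc[2]=?,scc[3]=?,scc[4]=0,scc[5]=?,scc[6]=0)
step 3: low=(low[0]=0,low[1]=?,low[2]=1,low[3]=?,low[4]=2,low[5]=?,low[6]=2); scc=(scc[0]=?,scc[1]=?,scc[2]=1,scc[3]=?,scc[4]=0,scc[5]=?,scc[6]=0)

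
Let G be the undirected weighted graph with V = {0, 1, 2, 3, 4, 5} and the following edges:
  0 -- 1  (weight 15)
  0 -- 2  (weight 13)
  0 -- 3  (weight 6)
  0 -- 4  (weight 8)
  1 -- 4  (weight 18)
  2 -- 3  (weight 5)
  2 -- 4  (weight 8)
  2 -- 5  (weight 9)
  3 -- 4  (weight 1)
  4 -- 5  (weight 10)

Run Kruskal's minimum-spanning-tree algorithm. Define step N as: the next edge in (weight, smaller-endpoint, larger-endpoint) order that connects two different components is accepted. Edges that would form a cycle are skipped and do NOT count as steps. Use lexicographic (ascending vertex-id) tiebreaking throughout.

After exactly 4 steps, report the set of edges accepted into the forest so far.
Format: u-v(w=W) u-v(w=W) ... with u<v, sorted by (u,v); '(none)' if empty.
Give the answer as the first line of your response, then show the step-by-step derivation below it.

0-3(w=6) 2-3(w=5) 2-5(w=9) 3-4(w=1)

step 1: add edge 3-4 (w=1); MST = {3-4(w=1)}
step 2: add edge 2-3 (w=5); MST = {2-3(w=5) 3-4(w=1)}
step 3: add edge 0-3 (w=6); MST = {0-3(w=6) 2-3(w=5) 3-4(w=1)}
step 4: add edge 2-5 (w=9); MST = {0-3(w=6) 2-3(w=5) 2-5(w=9) 3-4(w=1)}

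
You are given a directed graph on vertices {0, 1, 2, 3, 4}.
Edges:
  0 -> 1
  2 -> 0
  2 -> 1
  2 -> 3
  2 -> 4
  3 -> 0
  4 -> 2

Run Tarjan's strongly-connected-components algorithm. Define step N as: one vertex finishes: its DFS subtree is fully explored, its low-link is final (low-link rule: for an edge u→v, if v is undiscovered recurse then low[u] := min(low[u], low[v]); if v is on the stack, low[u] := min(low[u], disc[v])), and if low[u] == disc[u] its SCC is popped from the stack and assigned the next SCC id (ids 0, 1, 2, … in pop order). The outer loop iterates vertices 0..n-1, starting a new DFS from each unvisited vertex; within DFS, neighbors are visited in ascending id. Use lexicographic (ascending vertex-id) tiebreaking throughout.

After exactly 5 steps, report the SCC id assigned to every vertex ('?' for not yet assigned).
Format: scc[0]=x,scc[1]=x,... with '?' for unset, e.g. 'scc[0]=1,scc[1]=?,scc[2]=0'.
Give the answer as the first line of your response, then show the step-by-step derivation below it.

scc[0]=1,scc[1]=0,scc[2]=3,scc[3]=2,scc[4]=3

step 1: low=(low[0]=0,low[1]=1,low[2]=?,low[3]=?,low[4]=?); scc=(scc[0]=?,scc[1]=0,scc[2]=?,scc[3]=?,scc[4]=?)
step 2: low=(low[0]=0,low[1]=1,low[2]=?,low[3]=?,low[4]=?); scc=(scc[0]=1,scc[1]=0,scc[2]=?,scc[3]=?,scc[4]=?)
step 3: low=(low[0]=0,low[1]=1,low[2]=2,low[3]=3,low[4]=?); scc=(scc[0]=1,scc[1]=0,scc[2]=?,scc[3]=2,scc[4]=?)
step 4: low=(low[0]=0,low[1]=1,low[2]=2,low[3]=3,low[4]=2); scc=(scc[0]=1,scc[1]=0,scc[2]=?,scc[3]=2,scc[4]=?)
step 5: low=(low[0]=0,low[1]=1,low[2]=2,low[3]=3,low[4]=2); scc=(scc[0]=1,scc[1]=0,scc[2]=3,scc[3]=2,scc[4]=3)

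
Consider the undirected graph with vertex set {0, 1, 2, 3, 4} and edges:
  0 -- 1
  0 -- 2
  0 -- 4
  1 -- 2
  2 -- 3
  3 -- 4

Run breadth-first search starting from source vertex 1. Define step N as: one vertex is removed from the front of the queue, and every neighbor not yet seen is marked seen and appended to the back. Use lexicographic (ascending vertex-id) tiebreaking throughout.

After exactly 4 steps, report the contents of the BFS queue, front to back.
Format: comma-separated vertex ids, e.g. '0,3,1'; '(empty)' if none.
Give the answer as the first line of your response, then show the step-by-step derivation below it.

3

step 1: dequeue 1; queue=[0,2]; order=1
step 2: dequeue 0; queue=[2,4]; order=1,0
step 3: dequeue 2; queue=[4,3]; order=1,0,2
step 4: dequeue 4; queue=[3]; order=1,0,2,4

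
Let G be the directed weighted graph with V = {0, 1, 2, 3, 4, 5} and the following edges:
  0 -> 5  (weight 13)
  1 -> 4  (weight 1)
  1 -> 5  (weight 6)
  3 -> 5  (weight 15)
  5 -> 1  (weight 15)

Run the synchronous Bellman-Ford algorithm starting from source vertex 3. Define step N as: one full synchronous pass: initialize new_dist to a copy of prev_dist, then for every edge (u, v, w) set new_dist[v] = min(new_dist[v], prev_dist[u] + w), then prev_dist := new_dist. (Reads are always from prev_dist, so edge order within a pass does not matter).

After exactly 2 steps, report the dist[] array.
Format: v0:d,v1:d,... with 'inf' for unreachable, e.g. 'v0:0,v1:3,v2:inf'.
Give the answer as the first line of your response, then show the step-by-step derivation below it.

v0:inf,v1:30,v2:inf,v3:0,v4:inf,v5:15

step 1: dist = v0:inf,v1:inf,v2:inf,v3:0,v4:inf,v5:15
step 2: dist = v0:inf,v1:30,v2:inf,v3:0,v4:inf,v5:15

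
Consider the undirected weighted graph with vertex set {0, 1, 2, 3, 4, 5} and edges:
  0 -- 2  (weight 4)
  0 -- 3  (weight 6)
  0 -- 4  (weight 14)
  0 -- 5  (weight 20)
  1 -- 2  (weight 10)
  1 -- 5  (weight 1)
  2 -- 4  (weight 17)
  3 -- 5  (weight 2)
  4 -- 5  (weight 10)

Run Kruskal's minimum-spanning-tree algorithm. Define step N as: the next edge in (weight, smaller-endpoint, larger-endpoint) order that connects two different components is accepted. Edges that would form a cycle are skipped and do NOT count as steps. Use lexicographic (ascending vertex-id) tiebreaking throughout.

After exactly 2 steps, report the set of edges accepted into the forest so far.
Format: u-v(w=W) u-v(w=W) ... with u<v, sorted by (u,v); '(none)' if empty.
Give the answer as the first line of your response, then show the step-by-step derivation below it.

1-5(w=1) 3-5(w=2)

step 1: add edge 1-5 (w=1); MST = {1-5(w=1)}
step 2: add edge 3-5 (w=2); MST = {1-5(w=1) 3-5(w=2)}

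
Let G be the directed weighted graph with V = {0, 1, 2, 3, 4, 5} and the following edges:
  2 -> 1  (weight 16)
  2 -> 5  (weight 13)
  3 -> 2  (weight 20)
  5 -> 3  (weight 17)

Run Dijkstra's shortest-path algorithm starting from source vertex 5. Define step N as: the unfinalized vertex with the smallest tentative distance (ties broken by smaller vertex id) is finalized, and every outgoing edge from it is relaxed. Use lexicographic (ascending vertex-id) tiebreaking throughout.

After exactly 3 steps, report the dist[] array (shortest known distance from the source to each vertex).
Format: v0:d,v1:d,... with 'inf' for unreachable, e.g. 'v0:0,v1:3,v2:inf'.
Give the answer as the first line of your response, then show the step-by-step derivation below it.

v0:inf,v1:53,v2:37,v3:17,v4:inf,v5:0

step 1: dist = v0:inf,v1:inf,v2:inf,v3:17,v4:inf,v5:0
step 2: dist = v0:inf,v1:inf,v2:37,v3:17,v4:inf,v5:0
step 3: dist = v0:inf,v1:53,v2:37,v3:17,v4:inf,v5:0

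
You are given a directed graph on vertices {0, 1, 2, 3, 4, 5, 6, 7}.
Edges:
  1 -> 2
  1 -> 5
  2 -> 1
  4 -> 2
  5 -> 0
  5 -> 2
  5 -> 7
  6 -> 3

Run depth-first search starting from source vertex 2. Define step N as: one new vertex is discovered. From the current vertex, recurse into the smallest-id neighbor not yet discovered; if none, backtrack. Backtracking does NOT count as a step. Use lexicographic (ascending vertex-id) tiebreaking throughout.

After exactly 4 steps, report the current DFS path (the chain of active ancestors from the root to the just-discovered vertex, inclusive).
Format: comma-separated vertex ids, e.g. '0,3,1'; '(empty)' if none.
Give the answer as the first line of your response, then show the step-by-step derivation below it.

2,1,5,0

step 1: discover 2; path=2; order=2
step 2: discover 1; path=2>1; order=2,1
step 3: discover 5; path=2>1>5; order=2,1,5
step 4: discover 0; path=2>1>5>0; order=2,1,5,0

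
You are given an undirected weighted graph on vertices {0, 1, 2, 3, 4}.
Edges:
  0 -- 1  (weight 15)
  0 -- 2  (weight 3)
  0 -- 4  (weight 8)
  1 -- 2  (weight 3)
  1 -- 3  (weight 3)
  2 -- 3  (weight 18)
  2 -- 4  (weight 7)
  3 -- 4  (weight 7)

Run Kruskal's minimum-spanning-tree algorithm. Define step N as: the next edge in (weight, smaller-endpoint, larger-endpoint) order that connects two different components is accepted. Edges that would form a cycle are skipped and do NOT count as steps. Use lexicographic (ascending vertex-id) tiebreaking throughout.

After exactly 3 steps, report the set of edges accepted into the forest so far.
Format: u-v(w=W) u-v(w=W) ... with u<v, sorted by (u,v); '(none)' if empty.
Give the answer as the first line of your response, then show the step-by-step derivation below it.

0-2(w=3) 1-2(w=3) 1-3(w=3)

step 1: add edge 0-2 (w=3); MST = {0-2(w=3)}
step 2: add edge 1-2 (w=3); MST = {0-2(w=3) 1-2(w=3)}
step 3: add edge 1-3 (w=3); MST = {0-2(w=3) 1-2(w=3) 1-3(w=3)}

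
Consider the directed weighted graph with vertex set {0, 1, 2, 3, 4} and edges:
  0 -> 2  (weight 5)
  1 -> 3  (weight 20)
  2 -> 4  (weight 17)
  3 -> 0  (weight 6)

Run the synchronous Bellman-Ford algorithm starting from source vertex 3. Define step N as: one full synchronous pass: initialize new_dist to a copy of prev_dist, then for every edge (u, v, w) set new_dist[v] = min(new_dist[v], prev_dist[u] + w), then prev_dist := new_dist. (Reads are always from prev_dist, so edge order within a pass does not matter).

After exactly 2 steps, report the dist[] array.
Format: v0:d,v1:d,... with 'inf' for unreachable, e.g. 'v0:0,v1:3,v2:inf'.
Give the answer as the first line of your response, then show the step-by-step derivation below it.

v0:6,v1:inf,v2:11,v3:0,v4:inf

step 1: dist = v0:6,v1:inf,v2:inf,v3:0,v4:inf
step 2: dist = v0:6,v1:inf,v2:11,v3:0,v4:inf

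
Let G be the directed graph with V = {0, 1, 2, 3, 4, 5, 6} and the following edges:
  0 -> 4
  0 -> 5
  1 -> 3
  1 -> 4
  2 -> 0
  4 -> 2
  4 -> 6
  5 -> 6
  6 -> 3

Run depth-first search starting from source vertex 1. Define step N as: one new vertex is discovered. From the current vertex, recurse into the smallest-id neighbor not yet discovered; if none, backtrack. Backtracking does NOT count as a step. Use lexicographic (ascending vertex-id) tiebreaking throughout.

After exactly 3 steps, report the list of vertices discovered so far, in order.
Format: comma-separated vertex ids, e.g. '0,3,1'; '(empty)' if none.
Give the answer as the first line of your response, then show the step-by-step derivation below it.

1,3,4

step 1: discover 1; path=1; order=1
step 2: discover 3; path=1>3; order=1,3
step 3: discover 4; path=1>4; order=1,3,4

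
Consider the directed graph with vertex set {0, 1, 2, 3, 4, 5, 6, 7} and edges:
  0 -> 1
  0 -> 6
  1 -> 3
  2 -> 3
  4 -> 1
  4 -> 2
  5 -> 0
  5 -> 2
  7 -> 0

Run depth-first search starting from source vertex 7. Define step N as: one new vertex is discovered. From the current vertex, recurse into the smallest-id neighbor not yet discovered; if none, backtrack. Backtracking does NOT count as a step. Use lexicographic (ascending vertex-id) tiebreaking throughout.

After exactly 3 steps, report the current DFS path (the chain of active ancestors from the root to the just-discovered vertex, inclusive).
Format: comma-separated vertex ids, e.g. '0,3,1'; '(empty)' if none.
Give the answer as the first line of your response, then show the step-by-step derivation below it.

7,0,1

step 1: discover 7; path=7; order=7
step 2: discover 0; path=7>0; order=7,0
step 3: discover 1; path=7>0>1; order=7,0,1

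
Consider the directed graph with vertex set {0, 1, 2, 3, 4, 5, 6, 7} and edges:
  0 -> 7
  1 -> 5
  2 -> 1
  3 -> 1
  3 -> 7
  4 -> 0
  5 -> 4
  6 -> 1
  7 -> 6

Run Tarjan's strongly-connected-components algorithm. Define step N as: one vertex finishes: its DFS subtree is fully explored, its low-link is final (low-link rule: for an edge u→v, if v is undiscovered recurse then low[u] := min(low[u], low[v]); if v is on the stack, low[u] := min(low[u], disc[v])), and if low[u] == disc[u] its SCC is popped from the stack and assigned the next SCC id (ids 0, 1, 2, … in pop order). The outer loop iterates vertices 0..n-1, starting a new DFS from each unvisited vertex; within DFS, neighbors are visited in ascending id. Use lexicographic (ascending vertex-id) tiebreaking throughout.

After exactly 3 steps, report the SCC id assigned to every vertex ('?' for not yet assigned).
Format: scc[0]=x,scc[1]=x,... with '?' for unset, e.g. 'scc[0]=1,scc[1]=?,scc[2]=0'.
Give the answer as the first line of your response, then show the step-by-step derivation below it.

scc[0]=?,scc[1]=?,scc[2]=?,scc[3]=?,scc[4]=?,scc[5]=?,scc[6]=?,scc[7]=?

step 1: low=(low[0]=0,low[1]=3,low[2]=?,low[3]=?,low[4]=0,low[5]=4,low[6]=2,low[7]=1); scc=(scc[0]=?,scc[1]=?,scc[2]=?,scc[3]=?,scc[4]=?,scc[5]=?,scc[6]=?,scc[7]=?)
step 2: low=(low[0]=0,low[1]=3,low[2]=?,low[3]=?,low[4]=0,low[5]=0,low[6]=2,low[7]=1); scc=(scc[0]=?,scc[1]=?,scc[2]=?,scc[3]=?,scc[4]=?,scc[5]=?,scc[6]=?,scc[7]=?)
step 3: low=(low[0]=0,low[1]=0,low[2]=?,low[3]=?,low[4]=0,low[5]=0,low[6]=2,low[7]=1); scc=(scc[0]=?,scc[1]=?,scc[2]=?,scc[3]=?,scc[4]=?,scc[5]=?,scc[6]=?,scc[7]=?)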